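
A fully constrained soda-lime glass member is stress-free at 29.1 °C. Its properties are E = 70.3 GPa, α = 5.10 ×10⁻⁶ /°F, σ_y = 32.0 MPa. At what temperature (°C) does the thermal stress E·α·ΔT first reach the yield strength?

78.7 °C

α = 5.10×10⁻⁶/°F × 9/5 = 9.18×10⁻⁶/K.
E·α·ΔT = 32.00 MPa ⇒ ΔT = 32.00 / (70.30×10³ × 9.18×10⁻⁶) = 49.59 K.
T = 29.1 + 49.59 = 78.69 °C.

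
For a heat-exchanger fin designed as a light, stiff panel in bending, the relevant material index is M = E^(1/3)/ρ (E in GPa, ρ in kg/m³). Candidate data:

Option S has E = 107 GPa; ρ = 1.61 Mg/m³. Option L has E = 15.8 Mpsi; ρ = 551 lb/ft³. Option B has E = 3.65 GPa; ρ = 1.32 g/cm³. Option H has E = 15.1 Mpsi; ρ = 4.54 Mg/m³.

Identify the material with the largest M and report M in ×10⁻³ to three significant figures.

option S, M = 2.95×10⁻³

Putting every candidate on a common basis:
  option S: E = 107.0 GPa, ρ = 1610 kg/m³
  option L: E = 108.9 GPa, ρ = 8826 kg/m³
  option B: E = 3.650 GPa, ρ = 1320 kg/m³
  option H: E = 104.1 GPa, ρ = 4540 kg/m³
  option S: M = 2.95×10⁻³
  option B: M = 1.17×10⁻³
  option H: M = 1.04×10⁻³
  option L: M = 0.541×10⁻³
Option S has the largest M.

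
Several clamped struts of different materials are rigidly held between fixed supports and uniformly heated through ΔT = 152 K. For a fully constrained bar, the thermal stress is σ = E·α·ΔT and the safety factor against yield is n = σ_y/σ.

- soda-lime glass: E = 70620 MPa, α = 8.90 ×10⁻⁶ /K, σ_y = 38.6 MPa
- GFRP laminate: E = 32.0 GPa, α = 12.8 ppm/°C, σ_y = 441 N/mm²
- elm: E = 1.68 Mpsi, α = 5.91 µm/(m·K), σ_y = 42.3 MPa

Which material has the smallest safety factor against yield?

In consistent units (E in GPa, α in ×10⁻⁶/K, σ_y in MPa):
  soda-lime glass: E = 70.62, α = 8.90, σ_y = 38.60 → σ = 95.5 MPa, n = 0.404
  GFRP laminate: E = 32.00, α = 12.8, σ_y = 441.0 → σ = 62.3 MPa, n = 7.08
  elm: E = 11.58, α = 5.91, σ_y = 42.30 → σ = 10.4 MPa, n = 4.07
The minimum is soda-lime glass at n = 0.404.

soda-lime glass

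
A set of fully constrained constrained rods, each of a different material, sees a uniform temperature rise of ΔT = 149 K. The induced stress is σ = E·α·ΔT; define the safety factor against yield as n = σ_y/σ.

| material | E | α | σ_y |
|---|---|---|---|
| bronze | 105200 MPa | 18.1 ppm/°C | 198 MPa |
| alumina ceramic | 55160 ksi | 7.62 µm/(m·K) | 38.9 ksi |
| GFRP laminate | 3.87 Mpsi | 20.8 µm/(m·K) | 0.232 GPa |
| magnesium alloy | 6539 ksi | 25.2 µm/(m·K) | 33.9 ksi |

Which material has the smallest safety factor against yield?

alumina ceramic

Per material, after unit conversion:
  bronze: E = 105.2, α = 18.1, σ_y = 198.0 → σ = 284 MPa, n = 0.698
  alumina ceramic: E = 380.3, α = 7.62, σ_y = 268.2 → σ = 432 MPa, n = 0.621
  GFRP laminate: E = 26.68, α = 20.8, σ_y = 232.0 → σ = 82.7 MPa, n = 2.81
  magnesium alloy: E = 45.08, α = 25.2, σ_y = 233.7 → σ = 169 MPa, n = 1.38
The minimum is alumina ceramic at n = 0.621.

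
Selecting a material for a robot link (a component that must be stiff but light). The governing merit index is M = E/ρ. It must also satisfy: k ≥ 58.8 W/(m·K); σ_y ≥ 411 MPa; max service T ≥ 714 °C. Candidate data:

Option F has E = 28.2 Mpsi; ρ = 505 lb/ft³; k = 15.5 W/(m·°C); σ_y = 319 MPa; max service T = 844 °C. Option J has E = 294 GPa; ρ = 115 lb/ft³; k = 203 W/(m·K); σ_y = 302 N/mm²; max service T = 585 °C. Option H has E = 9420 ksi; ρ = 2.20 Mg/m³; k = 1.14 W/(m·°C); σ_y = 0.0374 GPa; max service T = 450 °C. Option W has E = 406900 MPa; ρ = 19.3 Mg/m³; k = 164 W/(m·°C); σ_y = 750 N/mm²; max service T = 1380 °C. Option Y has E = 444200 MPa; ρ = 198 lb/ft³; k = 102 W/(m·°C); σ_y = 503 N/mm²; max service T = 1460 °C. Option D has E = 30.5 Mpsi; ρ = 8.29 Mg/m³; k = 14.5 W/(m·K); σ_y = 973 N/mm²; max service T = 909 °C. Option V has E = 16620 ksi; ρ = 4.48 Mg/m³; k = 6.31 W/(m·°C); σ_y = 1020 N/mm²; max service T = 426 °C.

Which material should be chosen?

option Y

Screen on constraints: k ≥ 58.8 W/(m·K); σ_y ≥ 411 MPa; max service T ≥ 714 °C. Survivors: option W, option Y.
Normalizing units and computing the index:
  option W: E = 406.9 GPa, ρ = 19300 kg/m³
  option Y: E = 444.2 GPa, ρ = 3172 kg/m³
  option Y: M = 140 MN·m/kg
  option W: M = 21.1 MN·m/kg
Highest index: option Y.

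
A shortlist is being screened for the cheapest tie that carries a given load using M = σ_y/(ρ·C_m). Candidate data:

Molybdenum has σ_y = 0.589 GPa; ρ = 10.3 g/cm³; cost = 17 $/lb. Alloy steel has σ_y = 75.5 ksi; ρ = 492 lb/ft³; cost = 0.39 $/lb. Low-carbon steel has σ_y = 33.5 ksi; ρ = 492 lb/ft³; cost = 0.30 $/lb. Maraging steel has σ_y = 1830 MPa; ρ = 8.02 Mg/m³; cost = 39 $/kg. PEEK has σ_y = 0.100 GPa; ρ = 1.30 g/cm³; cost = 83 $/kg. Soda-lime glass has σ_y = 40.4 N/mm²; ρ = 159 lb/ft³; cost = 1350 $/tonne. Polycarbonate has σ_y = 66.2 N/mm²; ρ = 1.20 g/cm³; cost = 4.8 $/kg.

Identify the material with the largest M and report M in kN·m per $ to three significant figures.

alloy steel, M = 76.8 kN·m per $

Normalizing units and computing the index:
  molybdenum: σ_y = 589.0 MPa, ρ = 10300 kg/m³, cost = 37.48 $/kg
  alloy steel: σ_y = 520.6 MPa, ρ = 7881 kg/m³, cost = 0.8598 $/kg
  low-carbon steel: σ_y = 231.0 MPa, ρ = 7881 kg/m³, cost = 0.6614 $/kg
  maraging steel: σ_y = 1830 MPa, ρ = 8020 kg/m³, cost = 39.00 $/kg
  PEEK: σ_y = 100.0 MPa, ρ = 1300 kg/m³, cost = 83.00 $/kg
  soda-lime glass: σ_y = 40.40 MPa, ρ = 2547 kg/m³, cost = 1.350 $/kg
  polycarbonate: σ_y = 66.20 MPa, ρ = 1200 kg/m³, cost = 4.800 $/kg
  alloy steel: M = 76.8 kN·m per $
  low-carbon steel: M = 44.3 kN·m per $
  soda-lime glass: M = 11.7 kN·m per $
  polycarbonate: M = 11.5 kN·m per $
  maraging steel: M = 5.85 kN·m per $
  molybdenum: M = 1.53 kN·m per $
  PEEK: M = 0.927 kN·m per $
The maximum is for alloy steel.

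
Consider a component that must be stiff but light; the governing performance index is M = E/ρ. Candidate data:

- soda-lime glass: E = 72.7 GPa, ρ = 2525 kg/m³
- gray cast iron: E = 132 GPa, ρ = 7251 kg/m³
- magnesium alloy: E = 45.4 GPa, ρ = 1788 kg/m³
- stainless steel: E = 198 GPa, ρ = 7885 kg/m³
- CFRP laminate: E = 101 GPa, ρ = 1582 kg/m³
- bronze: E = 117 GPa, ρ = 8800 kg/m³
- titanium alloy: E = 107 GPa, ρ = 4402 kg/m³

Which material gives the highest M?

CFRP laminate

Per-candidate index values:
  CFRP laminate: M = 63.8 MN·m/kg
  soda-lime glass: M = 28.8 MN·m/kg
  magnesium alloy: M = 25.4 MN·m/kg
  stainless steel: M = 25.1 MN·m/kg
  titanium alloy: M = 24.3 MN·m/kg
  gray cast iron: M = 18.2 MN·m/kg
  bronze: M = 13.3 MN·m/kg
The maximum is for CFRP laminate.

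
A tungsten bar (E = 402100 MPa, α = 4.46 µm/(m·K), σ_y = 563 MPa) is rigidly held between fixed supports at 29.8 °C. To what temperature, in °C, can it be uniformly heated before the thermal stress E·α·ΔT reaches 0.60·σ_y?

218 °C

E = 402100 MPa = 402.1 GPa.
E·α·ΔT = 337.8 MPa ⇒ ΔT = 337.8 / (402.1×10³ × 4.46×10⁻⁶) = 188.4 K.
T = 29.8 + 188.4 = 218.2 °C.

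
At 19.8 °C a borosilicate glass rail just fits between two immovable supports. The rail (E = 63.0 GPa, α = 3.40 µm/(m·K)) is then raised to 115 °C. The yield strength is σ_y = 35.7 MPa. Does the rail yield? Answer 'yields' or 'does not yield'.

does not yield

ΔT = 95.20 K. Constrained thermal stress σ = E·α·ΔT = 63.00×10³ MPa × 3.40×10⁻⁶ × 95.20 = 20.4 MPa (compressive).
Compare to σ_y = 35.7 MPa: σ < σ_y, so it does not yield.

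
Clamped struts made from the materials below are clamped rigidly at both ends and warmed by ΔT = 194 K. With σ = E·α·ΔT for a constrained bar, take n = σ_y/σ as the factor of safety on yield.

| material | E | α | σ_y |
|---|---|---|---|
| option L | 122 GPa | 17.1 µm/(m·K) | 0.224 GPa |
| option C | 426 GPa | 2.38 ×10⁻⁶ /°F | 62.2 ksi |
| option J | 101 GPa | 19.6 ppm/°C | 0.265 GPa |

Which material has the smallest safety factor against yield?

Per material, after unit conversion:
  option L: E = 122.0, α = 17.1, σ_y = 224.0 → σ = 405 MPa, n = 0.553
  option C: E = 426.0, α = 4.28, σ_y = 428.9 → σ = 354 MPa, n = 1.21
  option J: E = 101.0, α = 19.6, σ_y = 265.0 → σ = 384 MPa, n = 0.690
The minimum is option L at n = 0.553.

option L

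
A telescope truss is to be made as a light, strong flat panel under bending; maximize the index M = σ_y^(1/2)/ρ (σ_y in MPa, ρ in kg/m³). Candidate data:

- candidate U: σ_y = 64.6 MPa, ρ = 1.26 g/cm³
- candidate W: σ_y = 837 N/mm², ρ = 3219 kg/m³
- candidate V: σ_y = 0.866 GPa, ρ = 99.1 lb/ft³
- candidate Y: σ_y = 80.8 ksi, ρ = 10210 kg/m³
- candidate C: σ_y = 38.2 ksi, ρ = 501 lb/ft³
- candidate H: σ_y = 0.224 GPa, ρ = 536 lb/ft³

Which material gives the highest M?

candidate V

Putting every candidate on a common basis:
  candidate U: σ_y = 64.60 MPa, ρ = 1260 kg/m³
  candidate W: σ_y = 837.0 MPa, ρ = 3219 kg/m³
  candidate V: σ_y = 866.0 MPa, ρ = 1587 kg/m³
  candidate Y: σ_y = 557.1 MPa, ρ = 10210 kg/m³
  candidate C: σ_y = 263.4 MPa, ρ = 8025 kg/m³
  candidate H: σ_y = 224.0 MPa, ρ = 8586 kg/m³
  candidate V: M = 18.5×10⁻³
  candidate W: M = 8.99×10⁻³
  candidate U: M = 6.38×10⁻³
  candidate Y: M = 2.31×10⁻³
  candidate C: M = 2.02×10⁻³
  candidate H: M = 1.74×10⁻³
Candidate V has the largest M.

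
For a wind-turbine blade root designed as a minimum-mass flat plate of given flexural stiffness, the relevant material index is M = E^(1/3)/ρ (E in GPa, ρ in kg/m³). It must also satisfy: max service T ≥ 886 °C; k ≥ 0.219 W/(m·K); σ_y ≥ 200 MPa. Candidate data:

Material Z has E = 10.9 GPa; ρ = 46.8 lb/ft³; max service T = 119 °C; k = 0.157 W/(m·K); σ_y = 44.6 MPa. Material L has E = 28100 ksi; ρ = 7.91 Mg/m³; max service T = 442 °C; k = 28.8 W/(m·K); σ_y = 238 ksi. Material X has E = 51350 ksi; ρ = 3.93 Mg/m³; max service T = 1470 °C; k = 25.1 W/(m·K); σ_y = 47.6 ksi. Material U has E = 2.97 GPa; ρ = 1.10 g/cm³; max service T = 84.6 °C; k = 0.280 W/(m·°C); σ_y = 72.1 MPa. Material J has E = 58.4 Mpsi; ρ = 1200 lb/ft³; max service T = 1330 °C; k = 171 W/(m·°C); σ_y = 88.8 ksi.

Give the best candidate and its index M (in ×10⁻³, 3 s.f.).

Screen on constraints: max service T ≥ 886 °C; k ≥ 0.219 W/(m·K); σ_y ≥ 200 MPa. Survivors: material X, material J.
Putting every candidate on a common basis:
  material X: E = 354.0 GPa, ρ = 3930 kg/m³
  material J: E = 402.7 GPa, ρ = 19220 kg/m³
  material X: M = 1.80×10⁻³
  material J: M = 0.384×10⁻³
Material X ranks first.

material X, M = 1.80×10⁻³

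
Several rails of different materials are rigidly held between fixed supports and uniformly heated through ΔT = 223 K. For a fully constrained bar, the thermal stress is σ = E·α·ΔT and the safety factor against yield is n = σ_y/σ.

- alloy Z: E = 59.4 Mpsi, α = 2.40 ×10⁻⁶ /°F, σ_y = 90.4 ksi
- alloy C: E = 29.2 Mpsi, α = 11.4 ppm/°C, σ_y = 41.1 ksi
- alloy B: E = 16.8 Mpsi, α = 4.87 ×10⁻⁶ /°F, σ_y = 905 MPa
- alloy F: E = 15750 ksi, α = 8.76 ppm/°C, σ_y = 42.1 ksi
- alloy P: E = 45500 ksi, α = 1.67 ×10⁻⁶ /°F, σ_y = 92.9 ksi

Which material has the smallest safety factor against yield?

alloy C

In consistent units (E in GPa, α in ×10⁻⁶/K, σ_y in MPa):
  alloy Z: E = 409.5, α = 4.32, σ_y = 623.3 → σ = 395 MPa, n = 1.58
  alloy C: E = 201.3, α = 11.4, σ_y = 283.4 → σ = 512 MPa, n = 0.554
  alloy B: E = 115.8, α = 8.77, σ_y = 905.0 → σ = 226 MPa, n = 4.00
  alloy F: E = 108.6, α = 8.76, σ_y = 290.3 → σ = 212 MPa, n = 1.37
  alloy P: E = 313.7, α = 3.01, σ_y = 640.5 → σ = 210 MPa, n = 3.05
Alloy C has the lowest safety factor, n = 0.554.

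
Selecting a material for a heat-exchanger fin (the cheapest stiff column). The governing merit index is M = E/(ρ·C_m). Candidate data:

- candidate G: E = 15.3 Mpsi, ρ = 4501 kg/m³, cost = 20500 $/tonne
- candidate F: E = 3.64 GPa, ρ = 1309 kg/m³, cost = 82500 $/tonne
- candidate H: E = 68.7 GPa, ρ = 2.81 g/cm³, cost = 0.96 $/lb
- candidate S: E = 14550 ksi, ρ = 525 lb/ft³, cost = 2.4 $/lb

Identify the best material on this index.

After converting to SI:
  candidate G: E = 105.5 GPa, ρ = 4501 kg/m³, cost = 20.50 $/kg
  candidate F: E = 3.640 GPa, ρ = 1309 kg/m³, cost = 82.50 $/kg
  candidate H: E = 68.70 GPa, ρ = 2810 kg/m³, cost = 2.116 $/kg
  candidate S: E = 100.3 GPa, ρ = 8410 kg/m³, cost = 5.291 $/kg
  candidate H: M = 11.6 MN·m per $
  candidate S: M = 2.25 MN·m per $
  candidate G: M = 1.14 MN·m per $
  candidate F: M = 0.0337 MN·m per $
Highest index: candidate H.

candidate H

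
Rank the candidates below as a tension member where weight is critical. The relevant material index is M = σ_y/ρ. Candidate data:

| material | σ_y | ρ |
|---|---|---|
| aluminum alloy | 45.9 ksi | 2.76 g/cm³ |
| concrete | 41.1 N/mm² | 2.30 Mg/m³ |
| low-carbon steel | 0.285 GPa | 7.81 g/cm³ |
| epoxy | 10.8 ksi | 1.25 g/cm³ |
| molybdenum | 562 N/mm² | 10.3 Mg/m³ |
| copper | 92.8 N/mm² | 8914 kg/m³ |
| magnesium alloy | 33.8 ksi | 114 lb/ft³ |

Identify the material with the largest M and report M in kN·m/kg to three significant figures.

magnesium alloy, M = 128 kN·m/kg

Normalizing units and computing the index:
  aluminum alloy: σ_y = 316.5 MPa, ρ = 2760 kg/m³
  concrete: σ_y = 41.10 MPa, ρ = 2300 kg/m³
  low-carbon steel: σ_y = 285.0 MPa, ρ = 7810 kg/m³
  epoxy: σ_y = 74.46 MPa, ρ = 1250 kg/m³
  molybdenum: σ_y = 562.0 MPa, ρ = 10300 kg/m³
  copper: σ_y = 92.80 MPa, ρ = 8914 kg/m³
  magnesium alloy: σ_y = 233.0 MPa, ρ = 1826 kg/m³
  magnesium alloy: M = 128 kN·m/kg
  aluminum alloy: M = 115 kN·m/kg
  epoxy: M = 59.6 kN·m/kg
  molybdenum: M = 54.6 kN·m/kg
  low-carbon steel: M = 36.5 kN·m/kg
  concrete: M = 17.9 kN·m/kg
  copper: M = 10.4 kN·m/kg
Magnesium alloy has the largest M.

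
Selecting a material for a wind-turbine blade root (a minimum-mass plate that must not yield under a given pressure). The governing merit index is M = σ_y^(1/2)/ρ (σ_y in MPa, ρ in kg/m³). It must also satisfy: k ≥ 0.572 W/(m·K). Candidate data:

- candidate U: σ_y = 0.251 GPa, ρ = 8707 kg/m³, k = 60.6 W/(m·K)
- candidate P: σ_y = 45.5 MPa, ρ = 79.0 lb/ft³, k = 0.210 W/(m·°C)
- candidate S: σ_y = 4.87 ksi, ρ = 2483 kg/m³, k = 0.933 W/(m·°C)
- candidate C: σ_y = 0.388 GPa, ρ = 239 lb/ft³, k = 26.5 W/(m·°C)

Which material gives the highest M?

candidate C

Screen on constraints: k ≥ 0.572 W/(m·K). Survivors: candidate U, candidate S, candidate C.
In SI units:
  candidate U: σ_y = 251.0 MPa, ρ = 8707 kg/m³
  candidate S: σ_y = 33.58 MPa, ρ = 2483 kg/m³
  candidate C: σ_y = 388.0 MPa, ρ = 3828 kg/m³
  candidate C: M = 5.15×10⁻³
  candidate S: M = 2.33×10⁻³
  candidate U: M = 1.82×10⁻³
Highest index: candidate C.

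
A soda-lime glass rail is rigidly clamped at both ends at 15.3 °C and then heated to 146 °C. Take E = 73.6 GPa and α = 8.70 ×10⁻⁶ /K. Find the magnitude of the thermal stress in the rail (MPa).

ΔT = 130.7 K. Constrained thermal stress σ = E·α·ΔT = 73.60×10³ MPa × 8.70×10⁻⁶ × 130.7 = 83.7 MPa (compressive).

83.7 MPa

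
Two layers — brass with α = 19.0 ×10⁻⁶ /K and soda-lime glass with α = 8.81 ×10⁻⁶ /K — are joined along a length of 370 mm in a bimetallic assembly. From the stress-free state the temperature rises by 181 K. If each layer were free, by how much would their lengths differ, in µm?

Δα = |19.0 − 8.81|×10⁻⁶/K = 10.2×10⁻⁶/K.
ΔL_mismatch = Δα·L·ΔT = 10.2×10⁻⁶ × 370.0 mm × 181.0 K = 682 µm.

682 µm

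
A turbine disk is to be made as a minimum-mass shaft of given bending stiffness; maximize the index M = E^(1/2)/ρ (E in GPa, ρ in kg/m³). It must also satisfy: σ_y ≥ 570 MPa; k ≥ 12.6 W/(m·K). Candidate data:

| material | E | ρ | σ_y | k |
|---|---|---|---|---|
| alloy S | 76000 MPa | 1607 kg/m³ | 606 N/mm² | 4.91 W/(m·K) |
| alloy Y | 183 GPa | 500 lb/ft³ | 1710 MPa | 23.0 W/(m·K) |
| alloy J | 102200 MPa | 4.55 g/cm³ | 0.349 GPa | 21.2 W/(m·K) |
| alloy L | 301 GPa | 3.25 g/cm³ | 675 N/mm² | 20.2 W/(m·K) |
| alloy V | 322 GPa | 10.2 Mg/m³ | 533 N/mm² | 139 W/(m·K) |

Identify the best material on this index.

Screen on constraints: σ_y ≥ 570 MPa; k ≥ 12.6 W/(m·K). Survivors: alloy Y, alloy L.
After converting to SI:
  alloy Y: E = 183.0 GPa, ρ = 8009 kg/m³
  alloy L: E = 301.0 GPa, ρ = 3250 kg/m³
  alloy L: M = 5.34×10⁻³
  alloy Y: M = 1.69×10⁻³
The maximum is for alloy L.

alloy L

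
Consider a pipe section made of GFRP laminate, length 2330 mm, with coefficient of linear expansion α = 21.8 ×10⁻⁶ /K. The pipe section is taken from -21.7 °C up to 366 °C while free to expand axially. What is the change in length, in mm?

ΔT = 366 − (-21.7) = 387.7 K.
ΔL = α·L₀·ΔT = 21.8×10⁻⁶ × 2330 mm × 387.7 K = 19.7 mm.

19.7 mm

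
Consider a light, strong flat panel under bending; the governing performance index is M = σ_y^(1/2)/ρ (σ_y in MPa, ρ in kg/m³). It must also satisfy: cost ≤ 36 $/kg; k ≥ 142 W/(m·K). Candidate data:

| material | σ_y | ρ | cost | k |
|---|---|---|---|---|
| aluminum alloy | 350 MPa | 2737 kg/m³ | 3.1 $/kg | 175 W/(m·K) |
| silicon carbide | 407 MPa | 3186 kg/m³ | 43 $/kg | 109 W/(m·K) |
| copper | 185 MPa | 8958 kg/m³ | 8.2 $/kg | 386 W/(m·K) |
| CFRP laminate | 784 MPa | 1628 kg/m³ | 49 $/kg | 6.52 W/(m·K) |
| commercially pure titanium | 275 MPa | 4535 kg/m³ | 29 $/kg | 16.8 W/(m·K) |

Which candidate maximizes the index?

aluminum alloy

Screen on constraints: cost ≤ 36 $/kg; k ≥ 142 W/(m·K). Survivors: aluminum alloy, copper.
Computing M directly (units already consistent):
  aluminum alloy: M = 6.84×10⁻³
  copper: M = 1.52×10⁻³
Aluminum alloy has the largest M.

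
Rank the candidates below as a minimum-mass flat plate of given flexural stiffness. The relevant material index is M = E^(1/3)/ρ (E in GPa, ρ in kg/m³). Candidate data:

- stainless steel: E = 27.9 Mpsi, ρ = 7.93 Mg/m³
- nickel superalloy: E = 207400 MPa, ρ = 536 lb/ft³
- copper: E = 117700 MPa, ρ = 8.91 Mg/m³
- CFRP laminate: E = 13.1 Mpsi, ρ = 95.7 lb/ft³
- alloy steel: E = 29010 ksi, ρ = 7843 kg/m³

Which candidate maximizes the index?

Putting every candidate on a common basis:
  stainless steel: E = 192.4 GPa, ρ = 7930 kg/m³
  nickel superalloy: E = 207.4 GPa, ρ = 8586 kg/m³
  copper: E = 117.7 GPa, ρ = 8910 kg/m³
  CFRP laminate: E = 90.32 GPa, ρ = 1533 kg/m³
  alloy steel: E = 200.0 GPa, ρ = 7843 kg/m³
  CFRP laminate: M = 2.93×10⁻³
  alloy steel: M = 0.746×10⁻³
  stainless steel: M = 0.728×10⁻³
  nickel superalloy: M = 0.689×10⁻³
  copper: M = 0.550×10⁻³
Highest index: CFRP laminate.

CFRP laminate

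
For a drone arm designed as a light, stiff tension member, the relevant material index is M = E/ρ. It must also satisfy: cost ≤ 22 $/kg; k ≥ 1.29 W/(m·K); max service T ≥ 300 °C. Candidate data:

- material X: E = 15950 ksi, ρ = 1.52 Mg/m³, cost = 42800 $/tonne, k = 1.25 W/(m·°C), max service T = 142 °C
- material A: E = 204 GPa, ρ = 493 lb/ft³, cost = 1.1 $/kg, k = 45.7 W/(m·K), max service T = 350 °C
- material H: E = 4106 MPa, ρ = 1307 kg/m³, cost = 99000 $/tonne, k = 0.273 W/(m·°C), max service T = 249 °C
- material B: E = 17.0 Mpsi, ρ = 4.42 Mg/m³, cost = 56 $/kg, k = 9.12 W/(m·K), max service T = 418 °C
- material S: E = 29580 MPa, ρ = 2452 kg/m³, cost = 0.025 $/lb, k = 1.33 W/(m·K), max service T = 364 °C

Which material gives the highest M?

Screen on constraints: cost ≤ 22 $/kg; k ≥ 1.29 W/(m·K); max service T ≥ 300 °C. Survivors: material A, material S.
Putting every candidate on a common basis:
  material A: E = 204.0 GPa, ρ = 7897 kg/m³
  material S: E = 29.58 GPa, ρ = 2452 kg/m³
  material A: M = 25.8 MN·m/kg
  material S: M = 12.1 MN·m/kg
Highest index: material A.

material A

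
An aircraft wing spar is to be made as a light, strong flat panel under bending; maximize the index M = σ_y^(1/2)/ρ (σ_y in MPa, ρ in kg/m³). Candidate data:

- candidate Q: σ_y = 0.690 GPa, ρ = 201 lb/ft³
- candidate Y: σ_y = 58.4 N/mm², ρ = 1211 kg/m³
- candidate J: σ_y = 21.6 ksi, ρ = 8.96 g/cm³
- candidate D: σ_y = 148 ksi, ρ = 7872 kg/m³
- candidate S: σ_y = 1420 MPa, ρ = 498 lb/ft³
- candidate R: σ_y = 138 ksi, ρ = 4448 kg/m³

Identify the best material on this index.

Putting every candidate on a common basis:
  candidate Q: σ_y = 690.0 MPa, ρ = 3220 kg/m³
  candidate Y: σ_y = 58.40 MPa, ρ = 1211 kg/m³
  candidate J: σ_y = 148.9 MPa, ρ = 8960 kg/m³
  candidate D: σ_y = 1020 MPa, ρ = 7872 kg/m³
  candidate S: σ_y = 1420 MPa, ρ = 7977 kg/m³
  candidate R: σ_y = 951.5 MPa, ρ = 4448 kg/m³
  candidate Q: M = 8.16×10⁻³
  candidate R: M = 6.93×10⁻³
  candidate Y: M = 6.31×10⁻³
  candidate S: M = 4.72×10⁻³
  candidate D: M = 4.06×10⁻³
  candidate J: M = 1.36×10⁻³
The maximum is for candidate Q.

candidate Q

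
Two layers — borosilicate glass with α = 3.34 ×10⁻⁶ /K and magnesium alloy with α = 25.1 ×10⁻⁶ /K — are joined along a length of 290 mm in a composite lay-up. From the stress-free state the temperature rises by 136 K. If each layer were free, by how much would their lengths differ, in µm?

Δα = |3.34 − 25.1|×10⁻⁶/K = 21.8×10⁻⁶/K.
ΔL_mismatch = Δα·L·ΔT = 21.8×10⁻⁶ × 290.0 mm × 136.0 K = 858 µm.

858 µm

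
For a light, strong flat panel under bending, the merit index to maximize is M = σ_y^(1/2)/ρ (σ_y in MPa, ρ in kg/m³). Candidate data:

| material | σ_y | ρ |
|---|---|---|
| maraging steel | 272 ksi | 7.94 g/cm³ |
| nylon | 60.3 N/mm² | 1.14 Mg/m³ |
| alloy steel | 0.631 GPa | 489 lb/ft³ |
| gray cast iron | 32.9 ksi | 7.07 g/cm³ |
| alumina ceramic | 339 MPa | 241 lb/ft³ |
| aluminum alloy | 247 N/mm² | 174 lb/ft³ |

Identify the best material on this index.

nylon

Putting every candidate on a common basis:
  maraging steel: σ_y = 1875 MPa, ρ = 7940 kg/m³
  nylon: σ_y = 60.30 MPa, ρ = 1140 kg/m³
  alloy steel: σ_y = 631.0 MPa, ρ = 7833 kg/m³
  gray cast iron: σ_y = 226.8 MPa, ρ = 7070 kg/m³
  alumina ceramic: σ_y = 339.0 MPa, ρ = 3860 kg/m³
  aluminum alloy: σ_y = 247.0 MPa, ρ = 2787 kg/m³
  nylon: M = 6.81×10⁻³
  aluminum alloy: M = 5.64×10⁻³
  maraging steel: M = 5.45×10⁻³
  alumina ceramic: M = 4.77×10⁻³
  alloy steel: M = 3.21×10⁻³
  gray cast iron: M = 2.13×10⁻³
Highest index: nylon.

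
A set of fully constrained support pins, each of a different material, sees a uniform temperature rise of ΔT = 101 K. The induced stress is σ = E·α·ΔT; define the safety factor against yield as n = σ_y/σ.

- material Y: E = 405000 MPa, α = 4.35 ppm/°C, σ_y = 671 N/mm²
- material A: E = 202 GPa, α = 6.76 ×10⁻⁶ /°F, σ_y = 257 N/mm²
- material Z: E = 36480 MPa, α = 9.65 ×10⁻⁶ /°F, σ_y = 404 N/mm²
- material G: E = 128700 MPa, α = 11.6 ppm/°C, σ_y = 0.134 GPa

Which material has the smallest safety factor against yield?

Per material, after unit conversion:
  material Y: E = 405.0, α = 4.35, σ_y = 671.0 → σ = 178 MPa, n = 3.77
  material A: E = 202.0, α = 12.2, σ_y = 257.0 → σ = 248 MPa, n = 1.04
  material Z: E = 36.48, α = 17.4, σ_y = 404.0 → σ = 64.0 MPa, n = 6.31
  material G: E = 128.7, α = 11.6, σ_y = 134.0 → σ = 151 MPa, n = 0.889
The minimum is material G at n = 0.889.

material G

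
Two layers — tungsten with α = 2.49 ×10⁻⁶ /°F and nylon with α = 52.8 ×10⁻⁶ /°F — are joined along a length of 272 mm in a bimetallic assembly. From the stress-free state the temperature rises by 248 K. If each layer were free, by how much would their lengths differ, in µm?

tungsten: α = 2.49×10⁻⁶/°F × 9/5 = 4.48×10⁻⁶/K.
nylon: α = 52.8×10⁻⁶/°F × 9/5 = 95.0×10⁻⁶/K.
Δα = |4.48 − 95.0|×10⁻⁶/K = 90.6×10⁻⁶/K.
ΔL_mismatch = Δα·L·ΔT = 90.6×10⁻⁶ × 272.0 mm × 248.0 K = 6110 µm.

6110 µm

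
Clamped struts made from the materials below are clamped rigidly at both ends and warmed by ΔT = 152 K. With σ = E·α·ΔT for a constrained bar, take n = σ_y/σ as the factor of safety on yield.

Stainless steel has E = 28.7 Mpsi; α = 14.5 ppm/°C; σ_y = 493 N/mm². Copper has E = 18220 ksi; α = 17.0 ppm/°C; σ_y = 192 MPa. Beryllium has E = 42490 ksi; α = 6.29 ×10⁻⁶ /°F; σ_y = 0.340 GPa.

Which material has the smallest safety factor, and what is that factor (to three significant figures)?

copper, n = 0.591

In consistent units (E in GPa, α in ×10⁻⁶/K, σ_y in MPa):
  stainless steel: E = 197.9, α = 14.5, σ_y = 493.0 → σ = 436 MPa, n = 1.13
  copper: E = 125.6, α = 17.0, σ_y = 192.0 → σ = 325 MPa, n = 0.591
  beryllium: E = 293.0, α = 11.3, σ_y = 340.0 → σ = 504 MPa, n = 0.674
Copper has the lowest safety factor, n = 0.591.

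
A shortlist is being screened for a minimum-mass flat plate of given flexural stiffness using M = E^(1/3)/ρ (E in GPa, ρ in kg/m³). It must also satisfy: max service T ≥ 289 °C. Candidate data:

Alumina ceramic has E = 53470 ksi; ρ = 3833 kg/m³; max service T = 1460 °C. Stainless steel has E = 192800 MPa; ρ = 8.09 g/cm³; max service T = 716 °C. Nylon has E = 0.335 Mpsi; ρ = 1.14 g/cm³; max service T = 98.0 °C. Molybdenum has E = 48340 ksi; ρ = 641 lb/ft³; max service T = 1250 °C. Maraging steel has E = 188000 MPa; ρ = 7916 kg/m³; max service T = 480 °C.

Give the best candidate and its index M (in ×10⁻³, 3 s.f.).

Screen on constraints: max service T ≥ 289 °C. Survivors: alumina ceramic, stainless steel, molybdenum, maraging steel.
Putting every candidate on a common basis:
  alumina ceramic: E = 368.7 GPa, ρ = 3833 kg/m³
  stainless steel: E = 192.8 GPa, ρ = 8090 kg/m³
  molybdenum: E = 333.3 GPa, ρ = 10270 kg/m³
  maraging steel: E = 188.0 GPa, ρ = 7916 kg/m³
  alumina ceramic: M = 1.87×10⁻³
  maraging steel: M = 0.724×10⁻³
  stainless steel: M = 0.714×10⁻³
  molybdenum: M = 0.675×10⁻³
Highest index: alumina ceramic.

alumina ceramic, M = 1.87×10⁻³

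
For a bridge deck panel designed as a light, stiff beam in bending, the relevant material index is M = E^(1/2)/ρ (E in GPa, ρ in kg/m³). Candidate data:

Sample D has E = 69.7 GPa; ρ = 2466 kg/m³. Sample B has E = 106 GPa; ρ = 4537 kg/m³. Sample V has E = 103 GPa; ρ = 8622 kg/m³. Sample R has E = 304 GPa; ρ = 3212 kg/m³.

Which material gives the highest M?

sample R

Computing M directly (units already consistent):
  sample R: M = 5.43×10⁻³
  sample D: M = 3.39×10⁻³
  sample B: M = 2.27×10⁻³
  sample V: M = 1.18×10⁻³
Highest index: sample R.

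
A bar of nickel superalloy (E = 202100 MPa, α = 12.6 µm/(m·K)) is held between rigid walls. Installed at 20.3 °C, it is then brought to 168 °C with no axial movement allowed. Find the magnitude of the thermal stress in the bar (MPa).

E = 202100 MPa = 202.1 GPa.
ΔT = 147.7 K. Constrained thermal stress σ = E·α·ΔT = 202.1×10³ MPa × 12.6×10⁻⁶ × 147.7 = 376 MPa (compressive).

376 MPa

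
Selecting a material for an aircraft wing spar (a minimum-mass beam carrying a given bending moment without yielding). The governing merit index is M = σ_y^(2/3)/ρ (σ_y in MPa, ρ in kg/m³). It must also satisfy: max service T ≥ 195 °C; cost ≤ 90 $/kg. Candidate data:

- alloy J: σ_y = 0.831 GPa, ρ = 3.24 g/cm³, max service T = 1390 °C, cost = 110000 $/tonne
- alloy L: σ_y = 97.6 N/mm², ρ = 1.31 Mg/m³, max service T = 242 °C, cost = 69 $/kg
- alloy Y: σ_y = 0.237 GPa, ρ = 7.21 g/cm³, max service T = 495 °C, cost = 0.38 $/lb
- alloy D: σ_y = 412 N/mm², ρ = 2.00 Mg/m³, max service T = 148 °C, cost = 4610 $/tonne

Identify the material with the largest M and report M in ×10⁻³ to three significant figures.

Screen on constraints: max service T ≥ 195 °C; cost ≤ 90 $/kg. Survivors: alloy L, alloy Y.
Normalizing units and computing the index:
  alloy L: σ_y = 97.60 MPa, ρ = 1310 kg/m³
  alloy Y: σ_y = 237.0 MPa, ρ = 7210 kg/m³
  alloy L: M = 16.2×10⁻³
  alloy Y: M = 5.31×10⁻³
Alloy L has the largest M.

alloy L, M = 16.2×10⁻³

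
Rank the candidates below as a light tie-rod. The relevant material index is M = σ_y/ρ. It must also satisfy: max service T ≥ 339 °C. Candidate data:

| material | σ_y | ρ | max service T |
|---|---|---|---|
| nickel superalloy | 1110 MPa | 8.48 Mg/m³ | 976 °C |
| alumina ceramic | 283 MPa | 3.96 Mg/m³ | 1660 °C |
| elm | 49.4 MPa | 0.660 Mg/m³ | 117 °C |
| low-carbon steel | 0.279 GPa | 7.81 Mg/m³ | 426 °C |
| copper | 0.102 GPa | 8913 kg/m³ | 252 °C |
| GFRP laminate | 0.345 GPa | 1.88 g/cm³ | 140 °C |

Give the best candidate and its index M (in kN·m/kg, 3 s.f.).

Screen on constraints: max service T ≥ 339 °C. Survivors: nickel superalloy, alumina ceramic, low-carbon steel.
Normalizing units and computing the index:
  nickel superalloy: σ_y = 1110 MPa, ρ = 8480 kg/m³
  alumina ceramic: σ_y = 283.0 MPa, ρ = 3960 kg/m³
  low-carbon steel: σ_y = 279.0 MPa, ρ = 7810 kg/m³
  nickel superalloy: M = 131 kN·m/kg
  alumina ceramic: M = 71.5 kN·m/kg
  low-carbon steel: M = 35.7 kN·m/kg
The maximum is for nickel superalloy.

nickel superalloy, M = 131 kN·m/kg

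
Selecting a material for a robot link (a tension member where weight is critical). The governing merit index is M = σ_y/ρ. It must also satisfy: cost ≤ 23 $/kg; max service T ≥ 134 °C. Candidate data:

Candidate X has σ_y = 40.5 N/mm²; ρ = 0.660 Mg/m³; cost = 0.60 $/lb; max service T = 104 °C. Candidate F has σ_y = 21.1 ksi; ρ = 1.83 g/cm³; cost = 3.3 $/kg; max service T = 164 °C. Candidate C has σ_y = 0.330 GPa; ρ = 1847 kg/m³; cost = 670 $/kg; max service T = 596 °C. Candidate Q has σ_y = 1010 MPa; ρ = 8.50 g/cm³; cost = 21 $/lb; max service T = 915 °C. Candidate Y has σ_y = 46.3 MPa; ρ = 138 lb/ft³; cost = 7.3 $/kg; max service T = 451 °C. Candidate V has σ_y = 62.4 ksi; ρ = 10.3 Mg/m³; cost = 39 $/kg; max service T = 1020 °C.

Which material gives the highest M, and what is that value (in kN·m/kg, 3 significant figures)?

Screen on constraints: cost ≤ 23 $/kg; max service T ≥ 134 °C. Survivors: candidate F, candidate Y.
In SI units:
  candidate F: σ_y = 145.5 MPa, ρ = 1830 kg/m³
  candidate Y: σ_y = 46.30 MPa, ρ = 2211 kg/m³
  candidate F: M = 79.5 kN·m/kg
  candidate Y: M = 20.9 kN·m/kg
Highest index: candidate F.

candidate F, M = 79.5 kN·m/kg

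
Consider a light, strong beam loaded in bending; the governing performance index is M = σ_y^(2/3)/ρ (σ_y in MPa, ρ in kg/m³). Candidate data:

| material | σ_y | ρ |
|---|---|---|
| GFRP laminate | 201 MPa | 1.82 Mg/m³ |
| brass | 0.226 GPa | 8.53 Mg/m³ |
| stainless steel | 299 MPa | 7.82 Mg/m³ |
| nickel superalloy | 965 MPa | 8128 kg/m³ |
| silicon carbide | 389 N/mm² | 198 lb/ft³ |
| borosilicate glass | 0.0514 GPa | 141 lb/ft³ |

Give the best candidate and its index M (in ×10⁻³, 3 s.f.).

After converting to SI:
  GFRP laminate: σ_y = 201.0 MPa, ρ = 1820 kg/m³
  brass: σ_y = 226.0 MPa, ρ = 8530 kg/m³
  stainless steel: σ_y = 299.0 MPa, ρ = 7820 kg/m³
  nickel superalloy: σ_y = 965.0 MPa, ρ = 8128 kg/m³
  silicon carbide: σ_y = 389.0 MPa, ρ = 3172 kg/m³
  borosilicate glass: σ_y = 51.40 MPa, ρ = 2259 kg/m³
  GFRP laminate: M = 18.9×10⁻³
  silicon carbide: M = 16.8×10⁻³
  nickel superalloy: M = 12.0×10⁻³
  borosilicate glass: M = 6.12×10⁻³
  stainless steel: M = 5.72×10⁻³
  brass: M = 4.35×10⁻³
The maximum is for GFRP laminate.

GFRP laminate, M = 18.9×10⁻³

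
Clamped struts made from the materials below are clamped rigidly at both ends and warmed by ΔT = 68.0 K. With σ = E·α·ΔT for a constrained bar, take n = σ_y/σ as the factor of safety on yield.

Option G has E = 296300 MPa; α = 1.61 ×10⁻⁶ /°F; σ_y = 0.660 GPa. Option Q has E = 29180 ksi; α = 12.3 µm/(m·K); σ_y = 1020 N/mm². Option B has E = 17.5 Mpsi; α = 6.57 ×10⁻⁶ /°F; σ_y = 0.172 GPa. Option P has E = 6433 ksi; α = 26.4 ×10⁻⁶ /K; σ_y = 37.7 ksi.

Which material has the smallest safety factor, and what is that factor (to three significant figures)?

With everything in SI (GPa, ×10⁻⁶/K, MPa):
  option G: E = 296.3, α = 2.90, σ_y = 660.0 → σ = 58.4 MPa, n = 11.3
  option Q: E = 201.2, α = 12.3, σ_y = 1020 → σ = 168 MPa, n = 6.06
  option B: E = 120.7, α = 11.8, σ_y = 172.0 → σ = 97.0 MPa, n = 1.77
  option P: E = 44.35, α = 26.4, σ_y = 259.9 → σ = 79.6 MPa, n = 3.26
The minimum is option B at n = 1.77.

option B, n = 1.77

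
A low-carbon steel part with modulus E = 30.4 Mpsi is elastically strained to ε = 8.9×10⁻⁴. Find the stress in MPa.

187 MPa

E = 30.4 Mpsi = 209.6 GPa.
σ = E·ε = 209600 MPa × 8.9×10⁻⁴ = 187 MPa.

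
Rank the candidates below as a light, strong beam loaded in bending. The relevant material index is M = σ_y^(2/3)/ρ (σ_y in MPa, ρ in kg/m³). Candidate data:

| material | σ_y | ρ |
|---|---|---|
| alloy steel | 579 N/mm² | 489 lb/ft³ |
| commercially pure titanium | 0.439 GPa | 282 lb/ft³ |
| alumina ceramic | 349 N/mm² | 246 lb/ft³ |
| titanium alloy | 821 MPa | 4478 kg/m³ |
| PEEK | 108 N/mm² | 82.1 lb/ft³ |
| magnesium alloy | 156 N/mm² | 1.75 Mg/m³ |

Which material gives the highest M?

Putting every candidate on a common basis:
  alloy steel: σ_y = 579.0 MPa, ρ = 7833 kg/m³
  commercially pure titanium: σ_y = 439.0 MPa, ρ = 4517 kg/m³
  alumina ceramic: σ_y = 349.0 MPa, ρ = 3941 kg/m³
  titanium alloy: σ_y = 821.0 MPa, ρ = 4478 kg/m³
  PEEK: σ_y = 108.0 MPa, ρ = 1315 kg/m³
  magnesium alloy: σ_y = 156.0 MPa, ρ = 1750 kg/m³
  titanium alloy: M = 19.6×10⁻³
  PEEK: M = 17.2×10⁻³
  magnesium alloy: M = 16.6×10⁻³
  commercially pure titanium: M = 12.8×10⁻³
  alumina ceramic: M = 12.6×10⁻³
  alloy steel: M = 8.87×10⁻³
Highest index: titanium alloy.

titanium alloy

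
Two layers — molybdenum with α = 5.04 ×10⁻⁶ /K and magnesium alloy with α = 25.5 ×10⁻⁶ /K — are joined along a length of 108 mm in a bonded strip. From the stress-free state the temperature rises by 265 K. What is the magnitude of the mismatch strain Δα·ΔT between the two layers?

Δα = |5.04 − 25.5|×10⁻⁶/K = 20.5×10⁻⁶/K.
Mismatch strain = Δα·ΔT = 20.5×10⁻⁶ × 265.0 = 5.42×10⁻³.

5.42×10⁻³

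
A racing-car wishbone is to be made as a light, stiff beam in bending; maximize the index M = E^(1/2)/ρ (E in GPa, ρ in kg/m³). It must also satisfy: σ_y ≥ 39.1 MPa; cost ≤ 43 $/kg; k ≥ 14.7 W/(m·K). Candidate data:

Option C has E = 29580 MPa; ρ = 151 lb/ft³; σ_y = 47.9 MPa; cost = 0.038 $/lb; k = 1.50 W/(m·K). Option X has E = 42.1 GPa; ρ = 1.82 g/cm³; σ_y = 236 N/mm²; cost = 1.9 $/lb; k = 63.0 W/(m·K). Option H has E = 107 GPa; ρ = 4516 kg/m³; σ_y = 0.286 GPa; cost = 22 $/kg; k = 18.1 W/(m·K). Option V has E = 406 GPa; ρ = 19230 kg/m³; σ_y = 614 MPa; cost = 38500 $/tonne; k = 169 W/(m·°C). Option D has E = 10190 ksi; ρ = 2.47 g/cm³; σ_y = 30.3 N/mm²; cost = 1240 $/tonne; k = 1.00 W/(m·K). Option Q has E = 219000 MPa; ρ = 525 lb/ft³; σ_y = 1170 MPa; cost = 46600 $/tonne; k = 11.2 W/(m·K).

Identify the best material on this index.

option X

Screen on constraints: σ_y ≥ 39.1 MPa; cost ≤ 43 $/kg; k ≥ 14.7 W/(m·K). Survivors: option X, option H, option V.
Normalizing units and computing the index:
  option X: E = 42.10 GPa, ρ = 1820 kg/m³
  option H: E = 107.0 GPa, ρ = 4516 kg/m³
  option V: E = 406.0 GPa, ρ = 19230 kg/m³
  option X: M = 3.57×10⁻³
  option H: M = 2.29×10⁻³
  option V: M = 1.05×10⁻³
Option X ranks first.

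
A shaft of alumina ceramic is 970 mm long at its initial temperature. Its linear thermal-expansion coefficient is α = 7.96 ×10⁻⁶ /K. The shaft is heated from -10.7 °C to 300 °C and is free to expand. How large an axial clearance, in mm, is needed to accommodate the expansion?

2.40 mm

ΔT = 300 − (-10.7) = 310.7 K.
ΔL = α·L₀·ΔT = 7.96×10⁻⁶ × 970 mm × 310.7 K = 2.40 mm.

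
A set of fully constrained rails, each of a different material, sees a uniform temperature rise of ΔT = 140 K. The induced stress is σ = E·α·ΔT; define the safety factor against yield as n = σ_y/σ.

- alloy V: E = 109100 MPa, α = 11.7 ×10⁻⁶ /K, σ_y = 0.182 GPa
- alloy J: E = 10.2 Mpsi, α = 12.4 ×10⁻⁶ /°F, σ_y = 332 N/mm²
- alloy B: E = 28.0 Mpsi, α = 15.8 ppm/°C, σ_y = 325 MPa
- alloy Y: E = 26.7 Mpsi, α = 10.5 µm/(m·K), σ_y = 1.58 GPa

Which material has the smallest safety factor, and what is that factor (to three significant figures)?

In consistent units (E in GPa, α in ×10⁻⁶/K, σ_y in MPa):
  alloy V: E = 109.1, α = 11.7, σ_y = 182.0 → σ = 179 MPa, n = 1.02
  alloy J: E = 70.33, α = 22.3, σ_y = 332.0 → σ = 220 MPa, n = 1.51
  alloy B: E = 193.1, α = 15.8, σ_y = 325.0 → σ = 427 MPa, n = 0.761
  alloy Y: E = 184.1, α = 10.5, σ_y = 1580 → σ = 271 MPa, n = 5.84
Alloy B has the lowest safety factor, n = 0.761.

alloy B, n = 0.761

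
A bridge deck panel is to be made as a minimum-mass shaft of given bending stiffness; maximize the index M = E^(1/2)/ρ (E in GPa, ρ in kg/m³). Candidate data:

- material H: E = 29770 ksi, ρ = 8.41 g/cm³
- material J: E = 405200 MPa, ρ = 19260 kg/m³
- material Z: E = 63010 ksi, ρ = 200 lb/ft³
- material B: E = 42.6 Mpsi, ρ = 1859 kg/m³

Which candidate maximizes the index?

material B

After converting to SI:
  material H: E = 205.3 GPa, ρ = 8410 kg/m³
  material J: E = 405.2 GPa, ρ = 19260 kg/m³
  material Z: E = 434.4 GPa, ρ = 3204 kg/m³
  material B: E = 293.7 GPa, ρ = 1859 kg/m³
  material B: M = 9.22×10⁻³
  material Z: M = 6.51×10⁻³
  material H: M = 1.70×10⁻³
  material J: M = 1.05×10⁻³
Highest index: material B.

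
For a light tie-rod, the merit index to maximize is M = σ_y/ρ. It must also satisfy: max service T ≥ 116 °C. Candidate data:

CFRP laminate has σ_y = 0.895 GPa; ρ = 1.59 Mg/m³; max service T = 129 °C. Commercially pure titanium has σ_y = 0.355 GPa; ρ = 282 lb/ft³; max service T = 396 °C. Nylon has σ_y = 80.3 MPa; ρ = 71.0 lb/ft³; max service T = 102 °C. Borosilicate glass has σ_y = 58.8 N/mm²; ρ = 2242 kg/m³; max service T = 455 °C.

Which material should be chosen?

Screen on constraints: max service T ≥ 116 °C. Survivors: CFRP laminate, commercially pure titanium, borosilicate glass.
In SI units:
  CFRP laminate: σ_y = 895.0 MPa, ρ = 1590 kg/m³
  commercially pure titanium: σ_y = 355.0 MPa, ρ = 4517 kg/m³
  borosilicate glass: σ_y = 58.80 MPa, ρ = 2242 kg/m³
  CFRP laminate: M = 563 kN·m/kg
  commercially pure titanium: M = 78.6 kN·m/kg
  borosilicate glass: M = 26.2 kN·m/kg
CFRP laminate ranks first.

CFRP laminate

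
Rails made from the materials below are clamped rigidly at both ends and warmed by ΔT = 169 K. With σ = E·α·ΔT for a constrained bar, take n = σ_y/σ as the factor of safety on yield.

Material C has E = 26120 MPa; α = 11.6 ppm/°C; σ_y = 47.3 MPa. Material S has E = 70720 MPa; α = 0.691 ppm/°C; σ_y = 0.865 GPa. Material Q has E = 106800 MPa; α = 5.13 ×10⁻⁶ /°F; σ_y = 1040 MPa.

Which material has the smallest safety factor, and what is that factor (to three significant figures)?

material C, n = 0.924

In consistent units (E in GPa, α in ×10⁻⁶/K, σ_y in MPa):
  material C: E = 26.12, α = 11.6, σ_y = 47.30 → σ = 51.2 MPa, n = 0.924
  material S: E = 70.72, α = 0.691, σ_y = 865.0 → σ = 8.26 MPa, n = 105
  material Q: E = 106.8, α = 9.23, σ_y = 1040 → σ = 167 MPa, n = 6.24
Smallest n: material C with n = 0.924.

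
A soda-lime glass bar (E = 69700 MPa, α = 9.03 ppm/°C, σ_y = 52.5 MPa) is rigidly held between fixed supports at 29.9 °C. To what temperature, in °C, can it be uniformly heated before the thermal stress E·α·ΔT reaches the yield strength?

E = 69700 MPa = 69.70 GPa.
E·α·ΔT = 52.50 MPa ⇒ ΔT = 52.50 / (69.70×10³ × 9.03×10⁻⁶) = 83.41 K.
T = 29.9 + 83.41 = 113.3 °C.

113 °C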